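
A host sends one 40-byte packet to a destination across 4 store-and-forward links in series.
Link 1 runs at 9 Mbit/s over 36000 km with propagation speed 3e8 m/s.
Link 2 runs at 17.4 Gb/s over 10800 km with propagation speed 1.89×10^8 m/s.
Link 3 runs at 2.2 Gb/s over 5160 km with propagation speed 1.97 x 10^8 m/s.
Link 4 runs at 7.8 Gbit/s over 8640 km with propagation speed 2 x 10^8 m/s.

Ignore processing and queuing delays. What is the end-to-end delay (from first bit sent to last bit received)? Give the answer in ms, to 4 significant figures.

L = 40 × 8 = 320 bits.
Transmission delays (L/R per hop): 0.0355556, 1.83908e-05, 0.000145455, 4.10256e-05 ms; sum = 0.0357604 ms.
Propagation delays (d/s per hop): 120, 57.1429, 26.1929, 43.2 ms; sum = 246.536 ms.
End-to-end = 246.6 ms.

246.6 ms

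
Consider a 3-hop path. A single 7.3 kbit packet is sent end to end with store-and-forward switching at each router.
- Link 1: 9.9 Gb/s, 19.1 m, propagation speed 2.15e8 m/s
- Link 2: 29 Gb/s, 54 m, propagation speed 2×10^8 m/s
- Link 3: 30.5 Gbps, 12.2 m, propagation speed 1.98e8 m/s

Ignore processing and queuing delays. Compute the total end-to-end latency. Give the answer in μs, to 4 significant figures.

1.649 μs

L = 7300 bits.
Transmission delays (L/R per hop): 0.737374, 0.251724, 0.239344 μs; sum = 1.22844 μs.
Propagation delays (d/s per hop): 0.0888372, 0.27, 0.0616162 μs; sum = 0.420453 μs.
End-to-end = 1.649 μs.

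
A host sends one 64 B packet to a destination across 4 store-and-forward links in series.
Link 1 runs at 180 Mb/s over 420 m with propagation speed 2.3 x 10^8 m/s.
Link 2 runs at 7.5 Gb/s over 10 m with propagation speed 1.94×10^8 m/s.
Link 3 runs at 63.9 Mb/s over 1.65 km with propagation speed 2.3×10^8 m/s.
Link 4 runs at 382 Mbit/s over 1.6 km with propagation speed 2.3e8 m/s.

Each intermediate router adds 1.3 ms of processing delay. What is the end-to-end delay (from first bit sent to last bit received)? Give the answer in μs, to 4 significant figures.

L = 64 × 8 = 512 bits.
Transmission delays (L/R per hop): 2.84444, 0.0682667, 8.01252, 1.34031 μs; sum = 12.2655 μs.
Propagation delays (d/s per hop): 1.82609, 0.0515464, 7.17391, 6.95652 μs; sum = 16.0081 μs.
Processing at 3 router(s): 3 × 1.3 ms = 3900 μs.
End-to-end = 3928 μs.

3928 μs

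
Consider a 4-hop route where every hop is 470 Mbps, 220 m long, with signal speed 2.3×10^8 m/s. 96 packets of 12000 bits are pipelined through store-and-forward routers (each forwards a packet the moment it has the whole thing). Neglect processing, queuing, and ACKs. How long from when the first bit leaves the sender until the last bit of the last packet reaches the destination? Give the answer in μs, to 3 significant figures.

2530 μs

Per-hop transmission t_tx = L/R = 12000/470000000 = 25.5319 μs.
Per-hop propagation t_prop = 220/2.3e+08 = 0.956522 μs.
Pipeline fill: first packet needs 4·t_tx to clear all hops; remaining 95 packets each add one t_tx.
Total = (4+96-1)·t_tx + 4·t_prop = 99·25.5319 + 4·0.956522 = 2530 μs.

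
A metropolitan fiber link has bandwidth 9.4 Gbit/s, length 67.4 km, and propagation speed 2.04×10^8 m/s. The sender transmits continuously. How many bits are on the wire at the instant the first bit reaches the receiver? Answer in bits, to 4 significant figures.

3106000 bits

Propagation delay = 67400 / 204000000 = 0.000330392 s.
BDP = R × t_prop = 9400000000 × 0.000330392 = 3105690 bits.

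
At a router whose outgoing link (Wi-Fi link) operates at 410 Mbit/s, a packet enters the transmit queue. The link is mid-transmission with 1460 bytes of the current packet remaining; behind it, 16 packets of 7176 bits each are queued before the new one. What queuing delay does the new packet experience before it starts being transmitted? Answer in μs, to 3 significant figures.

309 μs

Each queued packet: L/R = 7176/410000000 = 17.5024 μs.
16 queued → 280.039 μs.
Plus remaining 11680 bits of current packet: 28.4878 μs.
Queuing delay = 309 μs.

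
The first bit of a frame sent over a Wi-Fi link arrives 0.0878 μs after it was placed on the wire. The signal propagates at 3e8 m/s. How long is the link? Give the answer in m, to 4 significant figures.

d = s × t_prop = 300000000 × 8.78e-08 = 26.34 m.

26.34 m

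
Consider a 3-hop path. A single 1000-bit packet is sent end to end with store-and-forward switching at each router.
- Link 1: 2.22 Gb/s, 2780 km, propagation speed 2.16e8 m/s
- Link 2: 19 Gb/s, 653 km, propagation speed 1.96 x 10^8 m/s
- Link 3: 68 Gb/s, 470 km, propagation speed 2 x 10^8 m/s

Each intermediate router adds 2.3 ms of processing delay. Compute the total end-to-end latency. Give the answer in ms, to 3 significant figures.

23.2 ms

Transmission delays (L/R per hop): 0.00045045, 5.26316e-05, 1.47059e-05 ms; sum = 0.000517788 ms.
Propagation delays (d/s per hop): 12.8704, 3.33163, 2.35 ms; sum = 18.552 ms.
Processing at 2 router(s): 2 × 2.3 ms = 4.6 ms.
End-to-end = 23.2 ms.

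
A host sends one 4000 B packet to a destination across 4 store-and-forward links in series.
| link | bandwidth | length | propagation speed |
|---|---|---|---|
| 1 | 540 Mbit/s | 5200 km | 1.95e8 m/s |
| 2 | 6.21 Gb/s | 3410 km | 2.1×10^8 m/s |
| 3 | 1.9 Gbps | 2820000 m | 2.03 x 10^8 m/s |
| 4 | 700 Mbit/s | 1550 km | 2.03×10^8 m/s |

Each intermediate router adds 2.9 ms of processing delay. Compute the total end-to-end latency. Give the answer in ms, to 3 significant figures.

L = 4000 × 8 = 32000 bits.
Transmission delays (L/R per hop): 0.0592593, 0.00515298, 0.0168421, 0.0457143 ms; sum = 0.126969 ms.
Propagation delays (d/s per hop): 26.6667, 16.2381, 13.8916, 7.63547 ms; sum = 64.4319 ms.
Processing at 3 router(s): 3 × 2.9 ms = 8.7 ms.
End-to-end = 73.3 ms.

73.3 ms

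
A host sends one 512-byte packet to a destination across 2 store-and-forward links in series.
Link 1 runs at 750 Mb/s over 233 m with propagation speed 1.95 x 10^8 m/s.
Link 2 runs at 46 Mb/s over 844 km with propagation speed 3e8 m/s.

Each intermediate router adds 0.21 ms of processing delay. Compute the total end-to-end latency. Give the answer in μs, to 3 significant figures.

L = 512 × 8 = 4096 bits.
Transmission delays (L/R per hop): 5.46133, 89.0435 μs; sum = 94.5048 μs.
Propagation delays (d/s per hop): 1.19487, 2813.33 μs; sum = 2814.53 μs.
Processing at 1 router(s): 1 × 0.21 ms = 210 μs.
End-to-end = 3120 μs.

3120 μs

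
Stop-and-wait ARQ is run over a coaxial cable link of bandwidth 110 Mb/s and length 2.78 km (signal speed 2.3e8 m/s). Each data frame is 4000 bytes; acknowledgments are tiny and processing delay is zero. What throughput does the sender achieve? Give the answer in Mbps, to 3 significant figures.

t_tx = L/R = 32000/110000000 = 0.000290909 s.
t_prop = 2780/2.3e+08 = 1.2087e-05 s; RTT = 2.41739e-05 s.
Cycle = t_tx + RTT = 0.000315083 s.
Throughput = L / cycle = 32000 / 0.000315083 = 102 Mbps.

102 Mbps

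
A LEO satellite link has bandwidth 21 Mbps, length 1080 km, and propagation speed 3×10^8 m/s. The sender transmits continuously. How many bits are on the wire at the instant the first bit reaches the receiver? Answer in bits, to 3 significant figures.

75600 bits

Propagation delay = 1080000 / 300000000 = 0.0036 s.
BDP = R × t_prop = 21000000 × 0.0036 = 75600 bits.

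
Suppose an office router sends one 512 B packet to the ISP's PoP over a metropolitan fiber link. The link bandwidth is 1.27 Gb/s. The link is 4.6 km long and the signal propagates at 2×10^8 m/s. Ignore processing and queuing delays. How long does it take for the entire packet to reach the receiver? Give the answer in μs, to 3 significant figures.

L = 512 × 8 = 4096 bits.
Transmission delay = L/R = 4096 / 1270000000 = 3.2252 μs.
Propagation delay = d/s = 4600 m / 200000000 m/s = 23 μs.
Total = 26.2 μs.

26.2 μs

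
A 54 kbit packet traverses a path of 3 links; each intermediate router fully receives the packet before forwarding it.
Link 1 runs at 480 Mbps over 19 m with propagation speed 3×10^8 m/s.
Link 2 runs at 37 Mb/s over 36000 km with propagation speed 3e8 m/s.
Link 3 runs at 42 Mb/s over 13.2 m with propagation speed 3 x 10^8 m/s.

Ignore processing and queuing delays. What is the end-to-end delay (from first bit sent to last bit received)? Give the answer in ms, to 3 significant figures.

L = 54000 bits.
Transmission delays (L/R per hop): 0.1125, 1.45946, 1.28571 ms; sum = 2.85767 ms.
Propagation delays (d/s per hop): 6.33333e-05, 120, 4.4e-05 ms; sum = 120 ms.
End-to-end = 123 ms.

123 ms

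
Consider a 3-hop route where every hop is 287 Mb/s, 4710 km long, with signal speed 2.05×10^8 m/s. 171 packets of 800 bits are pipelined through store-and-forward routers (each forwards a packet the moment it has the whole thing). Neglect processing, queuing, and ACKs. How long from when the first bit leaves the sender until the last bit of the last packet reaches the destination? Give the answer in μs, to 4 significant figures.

69410 μs

Per-hop transmission t_tx = L/R = 800/287000000 = 2.78746 μs.
Per-hop propagation t_prop = 4710000/2.05e+08 = 22975.6 μs.
Pipeline fill: first packet needs 3·t_tx to clear all hops; remaining 170 packets each add one t_tx.
Total = (3+171-1)·t_tx + 3·t_prop = 173·2.78746 + 3·22975.6 = 69410 μs.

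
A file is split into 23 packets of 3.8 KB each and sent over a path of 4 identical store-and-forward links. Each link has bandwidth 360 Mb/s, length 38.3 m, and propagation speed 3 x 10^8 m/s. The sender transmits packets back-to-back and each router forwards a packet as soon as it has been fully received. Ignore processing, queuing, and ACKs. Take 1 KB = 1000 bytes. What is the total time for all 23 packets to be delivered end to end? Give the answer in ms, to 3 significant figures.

Per-hop transmission t_tx = L/R = 30400/360000000 = 0.0844444 ms.
Per-hop propagation t_prop = 38.3/300000000 = 0.000127667 ms.
Pipeline fill: first packet needs 4·t_tx to clear all hops; remaining 22 packets each add one t_tx.
Total = (4+23-1)·t_tx + 4·t_prop = 26·0.0844444 + 4·0.000127667 = 2.20 ms.

2.20 ms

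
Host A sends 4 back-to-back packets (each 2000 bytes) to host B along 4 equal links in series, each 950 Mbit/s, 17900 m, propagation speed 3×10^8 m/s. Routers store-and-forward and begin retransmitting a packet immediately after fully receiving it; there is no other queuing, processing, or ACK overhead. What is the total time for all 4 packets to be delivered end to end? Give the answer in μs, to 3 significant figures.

Per-hop transmission t_tx = L/R = 16000/950000000 = 16.8421 μs.
Per-hop propagation t_prop = 17900/300000000 = 59.6667 μs.
Pipeline fill: first packet needs 4·t_tx to clear all hops; remaining 3 packets each add one t_tx.
Total = (4+4-1)·t_tx + 4·t_prop = 7·16.8421 + 4·59.6667 = 357 μs.

357 μs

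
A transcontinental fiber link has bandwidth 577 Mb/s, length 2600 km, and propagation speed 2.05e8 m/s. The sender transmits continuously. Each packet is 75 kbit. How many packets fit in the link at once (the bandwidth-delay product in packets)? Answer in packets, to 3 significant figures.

97.6 packets

Propagation delay = 2600000 / 2.05e+08 = 0.0126829 s.
BDP = R × t_prop = 577000000 × 0.0126829 = 7318050 bits.
In packets of 75000 bits: 97.6 packets.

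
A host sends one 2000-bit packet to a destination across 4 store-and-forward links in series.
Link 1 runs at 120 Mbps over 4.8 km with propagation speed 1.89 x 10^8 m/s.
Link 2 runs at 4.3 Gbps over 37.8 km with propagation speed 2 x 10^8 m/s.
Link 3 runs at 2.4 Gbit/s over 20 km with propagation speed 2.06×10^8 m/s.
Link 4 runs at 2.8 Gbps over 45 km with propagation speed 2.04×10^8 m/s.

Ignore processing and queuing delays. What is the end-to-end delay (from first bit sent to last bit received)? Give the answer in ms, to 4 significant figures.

Transmission delays (L/R per hop): 0.0166667, 0.000465116, 0.000833333, 0.000714286 ms; sum = 0.0186794 ms.
Propagation delays (d/s per hop): 0.0253968, 0.189, 0.0970874, 0.220588 ms; sum = 0.532072 ms.
End-to-end = 0.5508 ms.

0.5508 ms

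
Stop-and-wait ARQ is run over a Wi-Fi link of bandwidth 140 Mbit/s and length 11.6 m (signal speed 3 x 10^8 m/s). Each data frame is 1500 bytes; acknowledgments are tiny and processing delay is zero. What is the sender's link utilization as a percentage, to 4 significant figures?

t_tx = L/R = 12000/140000000 = 8.57143e-05 s.
t_prop = 11.6/300000000 = 3.86667e-08 s; RTT = 7.73333e-08 s.
Cycle = t_tx + RTT = 8.57916e-05 s.
Utilization = t_tx / cycle = 8.57143e-05/8.57916e-05 = 99.91 %.

99.91 %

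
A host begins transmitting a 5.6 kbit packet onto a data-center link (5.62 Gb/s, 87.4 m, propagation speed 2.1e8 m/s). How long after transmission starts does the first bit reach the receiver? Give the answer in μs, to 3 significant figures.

First bit experiences only propagation delay: d/s = 87.4/210000000 = 0.416 μs.

0.416 μs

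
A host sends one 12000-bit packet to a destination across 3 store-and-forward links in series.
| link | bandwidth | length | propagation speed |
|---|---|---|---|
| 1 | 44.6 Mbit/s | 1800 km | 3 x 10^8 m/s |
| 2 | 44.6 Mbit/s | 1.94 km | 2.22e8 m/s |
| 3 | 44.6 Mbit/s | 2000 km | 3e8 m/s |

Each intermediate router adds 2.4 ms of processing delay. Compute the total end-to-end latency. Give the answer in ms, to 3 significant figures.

18.3 ms

Transmission delay per hop = L/R = 12000/44600000 = 0.269058 ms; 3 hops → 0.807175 ms.
Propagation delays (d/s per hop): 6, 0.00873874, 6.66667 ms; sum = 12.6754 ms.
Processing at 2 router(s): 2 × 2.4 ms = 4.8 ms.
End-to-end = 18.3 ms.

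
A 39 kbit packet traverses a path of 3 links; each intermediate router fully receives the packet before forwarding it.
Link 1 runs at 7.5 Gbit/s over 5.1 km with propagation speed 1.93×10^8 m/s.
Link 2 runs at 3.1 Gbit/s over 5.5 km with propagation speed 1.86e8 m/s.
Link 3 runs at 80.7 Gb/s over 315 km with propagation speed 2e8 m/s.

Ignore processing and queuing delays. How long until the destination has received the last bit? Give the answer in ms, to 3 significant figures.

L = 39000 bits.
Transmission delays (L/R per hop): 0.0052, 0.0125806, 0.000483271 ms; sum = 0.0182639 ms.
Propagation delays (d/s per hop): 0.0264249, 0.0295699, 1.575 ms; sum = 1.63099 ms.
End-to-end = 1.65 ms.

1.65 ms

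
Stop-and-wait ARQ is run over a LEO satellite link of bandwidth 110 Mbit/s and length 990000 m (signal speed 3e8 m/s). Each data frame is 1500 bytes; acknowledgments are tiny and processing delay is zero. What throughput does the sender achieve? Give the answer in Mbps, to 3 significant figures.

1.79 Mbps

t_tx = L/R = 12000/110000000 = 0.000109091 s.
t_prop = 990000/300000000 = 0.0033 s; RTT = 0.0066 s.
Cycle = t_tx + RTT = 0.00670909 s.
Throughput = L / cycle = 12000 / 0.00670909 = 1.79 Mbps.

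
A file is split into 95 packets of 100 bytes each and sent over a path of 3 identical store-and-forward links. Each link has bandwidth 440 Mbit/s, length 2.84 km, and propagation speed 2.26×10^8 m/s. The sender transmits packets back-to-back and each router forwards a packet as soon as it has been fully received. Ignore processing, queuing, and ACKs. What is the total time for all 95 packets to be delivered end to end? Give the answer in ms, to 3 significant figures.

0.214 ms

Per-hop transmission t_tx = L/R = 800/440000000 = 0.00181818 ms.
Per-hop propagation t_prop = 2840/2.26e+08 = 0.0125664 ms.
Pipeline fill: first packet needs 3·t_tx to clear all hops; remaining 94 packets each add one t_tx.
Total = (3+95-1)·t_tx + 3·t_prop = 97·0.00181818 + 3·0.0125664 = 0.214 ms.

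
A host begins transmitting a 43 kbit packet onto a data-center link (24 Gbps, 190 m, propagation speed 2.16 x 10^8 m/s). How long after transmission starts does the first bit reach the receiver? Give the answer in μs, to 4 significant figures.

0.8796 μs

First bit experiences only propagation delay: d/s = 190/216000000 = 0.8796 μs.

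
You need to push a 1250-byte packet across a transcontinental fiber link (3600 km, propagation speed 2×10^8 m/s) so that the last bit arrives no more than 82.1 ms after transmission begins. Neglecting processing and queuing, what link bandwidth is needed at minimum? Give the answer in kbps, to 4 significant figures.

156.0 kbps

L = 10000 bits.
Propagation delay = 3600000 / 200000000 = 18 ms.
Transmission budget = 82.1 − 18 = 64.1 ms.
R ≥ L / t_tx = 10000 bits / 0.0641 s = 156.0 kbps.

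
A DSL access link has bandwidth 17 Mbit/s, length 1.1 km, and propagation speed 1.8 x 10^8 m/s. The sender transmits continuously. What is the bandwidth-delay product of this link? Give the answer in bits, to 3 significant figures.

104 bits

Propagation delay = 1100 / 180000000 = 6.11111e-06 s.
BDP = R × t_prop = 17000000 × 6.11111e-06 = 103.889 bits.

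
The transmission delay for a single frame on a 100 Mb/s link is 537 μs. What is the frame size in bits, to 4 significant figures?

L = R × t_tx = 100000000 b/s × 0.000537 s = 53700 bits.

53700 bits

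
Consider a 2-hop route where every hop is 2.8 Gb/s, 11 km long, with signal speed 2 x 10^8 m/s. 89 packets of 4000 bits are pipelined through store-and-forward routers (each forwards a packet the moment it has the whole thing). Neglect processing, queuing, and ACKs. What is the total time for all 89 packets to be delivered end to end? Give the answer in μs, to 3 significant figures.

239 μs

Per-hop transmission t_tx = L/R = 4000/2800000000 = 1.42857 μs.
Per-hop propagation t_prop = 11000/200000000 = 55 μs.
Pipeline fill: first packet needs 2·t_tx to clear all hops; remaining 88 packets each add one t_tx.
Total = (2+89-1)·t_tx + 2·t_prop = 90·1.42857 + 2·55 = 239 μs.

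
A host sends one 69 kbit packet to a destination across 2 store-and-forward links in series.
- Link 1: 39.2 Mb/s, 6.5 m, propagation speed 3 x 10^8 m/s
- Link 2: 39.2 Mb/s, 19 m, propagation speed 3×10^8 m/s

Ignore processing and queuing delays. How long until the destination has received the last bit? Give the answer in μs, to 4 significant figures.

L = 69000 bits.
Transmission delay per hop = L/R = 69000/39200000 = 1760.2 μs; 2 hops → 3520.41 μs.
Propagation delays (d/s per hop): 0.0216667, 0.0633333 μs; sum = 0.085 μs.
End-to-end = 3520 μs.

3520 μs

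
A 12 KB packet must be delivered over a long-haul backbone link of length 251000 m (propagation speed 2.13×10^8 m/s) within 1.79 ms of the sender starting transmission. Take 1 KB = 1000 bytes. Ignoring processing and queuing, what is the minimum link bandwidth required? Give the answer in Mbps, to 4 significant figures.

L = 96000 bits.
Propagation delay = 251000 / 213000000 = 1.1784 ms.
Transmission budget = 1.79 − 1.1784 = 0.611596 ms.
R ≥ L / t_tx = 96000 bits / 0.000611596 s = 157.0 Mbps.

157.0 Mbps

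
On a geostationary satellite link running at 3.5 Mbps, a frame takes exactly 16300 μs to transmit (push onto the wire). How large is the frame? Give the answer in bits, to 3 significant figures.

57100 bits

L = R × t_tx = 3500000 b/s × 0.0163 s = 57050 bits.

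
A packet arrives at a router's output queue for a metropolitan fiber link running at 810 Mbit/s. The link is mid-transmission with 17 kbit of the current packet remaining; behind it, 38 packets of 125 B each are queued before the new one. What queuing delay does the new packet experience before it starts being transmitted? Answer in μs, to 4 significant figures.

Each queued packet: L/R = 1000/810000000 = 1.23457 μs.
38 queued → 46.9136 μs.
Plus remaining 17000 bits of current packet: 20.9877 μs.
Queuing delay = 67.90 μs.

67.90 μs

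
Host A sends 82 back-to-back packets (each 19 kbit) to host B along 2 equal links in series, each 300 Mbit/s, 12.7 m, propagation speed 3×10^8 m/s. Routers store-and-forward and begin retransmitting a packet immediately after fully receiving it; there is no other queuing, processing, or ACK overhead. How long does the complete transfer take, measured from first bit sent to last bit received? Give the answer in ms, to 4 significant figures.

Per-hop transmission t_tx = L/R = 19000/300000000 = 0.0633333 ms.
Per-hop propagation t_prop = 12.7/300000000 = 4.23333e-05 ms.
Pipeline fill: first packet needs 2·t_tx to clear all hops; remaining 81 packets each add one t_tx.
Total = (2+82-1)·t_tx + 2·t_prop = 83·0.0633333 + 2·4.23333e-05 = 5.257 ms.

5.257 ms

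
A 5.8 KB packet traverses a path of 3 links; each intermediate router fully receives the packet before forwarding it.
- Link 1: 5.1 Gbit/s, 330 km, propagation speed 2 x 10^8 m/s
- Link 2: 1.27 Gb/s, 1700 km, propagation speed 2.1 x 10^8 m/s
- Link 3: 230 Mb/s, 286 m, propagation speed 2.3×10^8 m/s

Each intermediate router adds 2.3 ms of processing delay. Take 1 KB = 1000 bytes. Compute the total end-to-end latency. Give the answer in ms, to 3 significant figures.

L = 46400 bits.
Transmission delays (L/R per hop): 0.00909804, 0.0365354, 0.201739 ms; sum = 0.247373 ms.
Propagation delays (d/s per hop): 1.65, 8.09524, 0.00124348 ms; sum = 9.74648 ms.
Processing at 2 router(s): 2 × 2.3 ms = 4.6 ms.
End-to-end = 14.6 ms.

14.6 ms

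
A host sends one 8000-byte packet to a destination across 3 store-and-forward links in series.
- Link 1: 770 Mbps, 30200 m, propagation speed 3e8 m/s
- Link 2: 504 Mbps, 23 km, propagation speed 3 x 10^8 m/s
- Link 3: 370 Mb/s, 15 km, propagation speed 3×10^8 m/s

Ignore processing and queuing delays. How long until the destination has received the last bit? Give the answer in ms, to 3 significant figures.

L = 8000 × 8 = 64000 bits.
Transmission delays (L/R per hop): 0.0831169, 0.126984, 0.172973 ms; sum = 0.383074 ms.
Propagation delays (d/s per hop): 0.100667, 0.0766667, 0.05 ms; sum = 0.227333 ms.
End-to-end = 0.610 ms.

0.610 ms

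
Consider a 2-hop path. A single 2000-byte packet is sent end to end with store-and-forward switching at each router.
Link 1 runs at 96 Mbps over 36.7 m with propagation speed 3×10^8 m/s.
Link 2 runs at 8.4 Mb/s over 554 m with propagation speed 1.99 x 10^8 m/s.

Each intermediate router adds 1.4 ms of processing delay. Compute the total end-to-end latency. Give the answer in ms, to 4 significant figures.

3.474 ms

L = 2000 × 8 = 16000 bits.
Transmission delays (L/R per hop): 0.166667, 1.90476 ms; sum = 2.07143 ms.
Propagation delays (d/s per hop): 0.000122333, 0.00278392 ms; sum = 0.00290625 ms.
Processing at 1 router(s): 1 × 1.4 ms = 1.4 ms.
End-to-end = 3.474 ms.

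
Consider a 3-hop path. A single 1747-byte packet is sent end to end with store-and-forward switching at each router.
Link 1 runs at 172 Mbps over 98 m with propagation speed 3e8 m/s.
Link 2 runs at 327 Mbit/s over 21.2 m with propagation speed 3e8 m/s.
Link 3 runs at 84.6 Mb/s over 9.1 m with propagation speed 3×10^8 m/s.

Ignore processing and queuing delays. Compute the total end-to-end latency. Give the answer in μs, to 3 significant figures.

290 μs

L = 1747 × 8 = 13976 bits.
Transmission delays (L/R per hop): 81.2558, 42.7401, 165.201 μs; sum = 289.197 μs.
Propagation delays (d/s per hop): 0.326667, 0.0706667, 0.0303333 μs; sum = 0.427667 μs.
End-to-end = 290 μs.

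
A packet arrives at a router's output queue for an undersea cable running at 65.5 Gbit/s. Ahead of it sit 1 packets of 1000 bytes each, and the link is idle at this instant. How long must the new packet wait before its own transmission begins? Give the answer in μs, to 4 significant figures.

Each queued packet: L/R = 8000/65500000000 = 0.122137 μs.
1 queued → 0.122137 μs.
Queuing delay = 0.1221 μs.

0.1221 μs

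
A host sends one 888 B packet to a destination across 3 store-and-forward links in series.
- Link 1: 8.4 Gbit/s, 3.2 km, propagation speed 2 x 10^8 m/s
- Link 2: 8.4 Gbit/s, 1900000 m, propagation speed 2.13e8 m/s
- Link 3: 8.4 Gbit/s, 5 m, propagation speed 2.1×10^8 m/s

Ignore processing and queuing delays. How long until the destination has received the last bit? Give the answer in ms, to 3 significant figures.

L = 888 × 8 = 7104 bits.
Transmission delay per hop = L/R = 7104/8400000000 = 0.000845714 ms; 3 hops → 0.00253714 ms.
Propagation delays (d/s per hop): 0.016, 8.92019, 2.38095e-05 ms; sum = 8.93621 ms.
End-to-end = 8.94 ms.

8.94 ms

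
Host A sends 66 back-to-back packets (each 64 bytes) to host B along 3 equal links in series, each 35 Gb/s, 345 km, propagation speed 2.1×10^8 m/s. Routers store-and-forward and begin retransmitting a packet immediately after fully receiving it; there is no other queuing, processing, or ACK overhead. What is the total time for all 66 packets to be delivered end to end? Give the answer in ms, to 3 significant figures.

Per-hop transmission t_tx = L/R = 512/35000000000 = 1.46286e-05 ms.
Per-hop propagation t_prop = 345000/210000000 = 1.64286 ms.
Pipeline fill: first packet needs 3·t_tx to clear all hops; remaining 65 packets each add one t_tx.
Total = (3+66-1)·t_tx + 3·t_prop = 68·1.46286e-05 + 3·1.64286 = 4.93 ms.

4.93 ms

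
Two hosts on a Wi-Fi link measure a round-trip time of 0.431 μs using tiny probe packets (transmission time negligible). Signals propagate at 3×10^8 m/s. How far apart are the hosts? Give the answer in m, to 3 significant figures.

64.7 m

One-way propagation = RTT/2 = 0.2155 μs.
d = s × t = 300000000 × 2.155e-07 = 64.7 m.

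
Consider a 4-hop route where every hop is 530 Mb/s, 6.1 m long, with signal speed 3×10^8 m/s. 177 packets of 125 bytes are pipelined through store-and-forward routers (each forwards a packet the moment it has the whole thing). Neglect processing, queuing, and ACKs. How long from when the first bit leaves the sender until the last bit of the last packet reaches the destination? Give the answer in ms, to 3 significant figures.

Per-hop transmission t_tx = L/R = 1000/530000000 = 0.00188679 ms.
Per-hop propagation t_prop = 6.1/300000000 = 2.03333e-05 ms.
Pipeline fill: first packet needs 4·t_tx to clear all hops; remaining 176 packets each add one t_tx.
Total = (4+177-1)·t_tx + 4·t_prop = 180·0.00188679 + 4·2.03333e-05 = 0.340 ms.

0.340 ms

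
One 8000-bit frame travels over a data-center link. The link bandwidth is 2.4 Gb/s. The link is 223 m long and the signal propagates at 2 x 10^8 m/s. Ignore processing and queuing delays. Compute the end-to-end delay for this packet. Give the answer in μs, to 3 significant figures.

4.45 μs

Transmission delay = L/R = 8000 / 2400000000 = 3.33333 μs.
Propagation delay = d/s = 223 m / 200000000 m/s = 1.115 μs.
Total = 4.45 μs.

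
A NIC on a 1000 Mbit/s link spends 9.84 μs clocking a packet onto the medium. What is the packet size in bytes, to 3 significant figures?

1230 bytes

L = R × t_tx = 1000000000 b/s × 9.84e-06 s = 9840 bits.
In bytes: 9840 / 8 = 1230 bytes.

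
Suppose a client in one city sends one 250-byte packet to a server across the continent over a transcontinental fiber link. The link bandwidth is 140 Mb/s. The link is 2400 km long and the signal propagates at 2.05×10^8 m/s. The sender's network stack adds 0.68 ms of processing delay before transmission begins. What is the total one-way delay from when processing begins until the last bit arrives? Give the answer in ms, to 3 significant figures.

12.4 ms

L = 250 × 8 = 2000 bits.
Transmission delay = L/R = 2000 / 140000000 = 0.0142857 ms.
Propagation delay = d/s = 2400000 m / 2.05e+08 m/s = 11.7073 ms.
Plus processing delay 0.68 ms = 0.68 ms.
Total = 12.4 ms.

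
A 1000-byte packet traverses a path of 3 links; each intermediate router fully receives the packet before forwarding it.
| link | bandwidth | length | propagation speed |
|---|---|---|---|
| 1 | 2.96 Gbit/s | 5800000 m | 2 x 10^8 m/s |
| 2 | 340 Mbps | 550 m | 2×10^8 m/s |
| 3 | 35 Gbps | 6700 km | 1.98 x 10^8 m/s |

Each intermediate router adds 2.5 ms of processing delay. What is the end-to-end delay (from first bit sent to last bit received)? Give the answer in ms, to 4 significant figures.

67.87 ms

L = 1000 × 8 = 8000 bits.
Transmission delays (L/R per hop): 0.0027027, 0.0235294, 0.000228571 ms; sum = 0.0264607 ms.
Propagation delays (d/s per hop): 29, 0.00275, 33.8384 ms; sum = 62.8411 ms.
Processing at 2 router(s): 2 × 2.5 ms = 5 ms.
End-to-end = 67.87 ms.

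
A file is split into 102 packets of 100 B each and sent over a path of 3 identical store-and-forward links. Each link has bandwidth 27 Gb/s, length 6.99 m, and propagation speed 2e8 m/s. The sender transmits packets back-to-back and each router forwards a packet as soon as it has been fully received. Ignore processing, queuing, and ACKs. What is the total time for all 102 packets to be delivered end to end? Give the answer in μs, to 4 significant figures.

Per-hop transmission t_tx = L/R = 800/27000000000 = 0.0296296 μs.
Per-hop propagation t_prop = 6.99/200000000 = 0.03495 μs.
Pipeline fill: first packet needs 3·t_tx to clear all hops; remaining 101 packets each add one t_tx.
Total = (3+102-1)·t_tx + 3·t_prop = 104·0.0296296 + 3·0.03495 = 3.186 μs.

3.186 μs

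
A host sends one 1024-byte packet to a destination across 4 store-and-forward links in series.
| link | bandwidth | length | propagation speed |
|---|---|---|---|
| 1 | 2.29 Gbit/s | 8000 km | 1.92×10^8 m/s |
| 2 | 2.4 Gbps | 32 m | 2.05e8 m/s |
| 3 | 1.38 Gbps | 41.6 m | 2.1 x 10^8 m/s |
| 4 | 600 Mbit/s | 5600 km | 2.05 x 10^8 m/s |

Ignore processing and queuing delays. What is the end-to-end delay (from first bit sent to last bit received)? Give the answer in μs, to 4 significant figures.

L = 1024 × 8 = 8192 bits.
Transmission delays (L/R per hop): 3.57729, 3.41333, 5.93623, 13.6533 μs; sum = 26.5802 μs.
Propagation delays (d/s per hop): 41666.7, 0.156098, 0.198095, 27317.1 μs; sum = 68984.1 μs.
End-to-end = 69010 μs.

69010 μs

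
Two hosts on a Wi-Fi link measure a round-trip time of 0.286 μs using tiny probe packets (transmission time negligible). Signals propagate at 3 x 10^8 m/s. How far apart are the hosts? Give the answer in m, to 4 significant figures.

One-way propagation = RTT/2 = 0.143 μs.
d = s × t = 300000000 × 1.43e-07 = 42.90 m.

42.90 m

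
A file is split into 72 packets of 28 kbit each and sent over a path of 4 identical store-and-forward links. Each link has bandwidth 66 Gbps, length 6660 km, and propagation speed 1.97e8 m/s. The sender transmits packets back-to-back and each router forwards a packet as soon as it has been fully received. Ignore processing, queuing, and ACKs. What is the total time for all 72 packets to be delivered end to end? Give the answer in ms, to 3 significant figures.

Per-hop transmission t_tx = L/R = 28000/66000000000 = 0.000424242 ms.
Per-hop propagation t_prop = 6660000/197000000 = 33.8071 ms.
Pipeline fill: first packet needs 4·t_tx to clear all hops; remaining 71 packets each add one t_tx.
Total = (4+72-1)·t_tx + 4·t_prop = 75·0.000424242 + 4·33.8071 = 135 ms.

135 ms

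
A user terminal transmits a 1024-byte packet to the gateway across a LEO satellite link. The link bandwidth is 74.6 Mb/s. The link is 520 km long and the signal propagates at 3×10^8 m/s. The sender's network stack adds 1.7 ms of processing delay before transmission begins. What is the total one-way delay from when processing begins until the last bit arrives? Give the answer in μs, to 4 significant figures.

L = 1024 × 8 = 8192 bits.
Transmission delay = L/R = 8192 / 74600000 = 109.812 μs.
Propagation delay = d/s = 520000 m / 300000000 m/s = 1733.33 μs.
Plus processing delay 1.7 ms = 1700 μs.
Total = 3543 μs.

3543 μs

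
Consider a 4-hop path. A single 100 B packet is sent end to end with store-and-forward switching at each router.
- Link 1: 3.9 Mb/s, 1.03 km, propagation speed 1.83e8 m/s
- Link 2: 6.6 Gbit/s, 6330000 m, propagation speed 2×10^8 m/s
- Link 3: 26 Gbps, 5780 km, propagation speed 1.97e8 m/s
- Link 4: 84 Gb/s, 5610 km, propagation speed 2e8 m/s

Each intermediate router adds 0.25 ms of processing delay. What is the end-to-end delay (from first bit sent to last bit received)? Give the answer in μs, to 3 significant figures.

90000 μs

L = 100 × 8 = 800 bits.
Transmission delays (L/R per hop): 205.128, 0.121212, 0.0307692, 0.00952381 μs; sum = 205.29 μs.
Propagation delays (d/s per hop): 5.62842, 31650, 29340.1, 28050 μs; sum = 89045.7 μs.
Processing at 3 router(s): 3 × 0.25 ms = 750 μs.
End-to-end = 90000 μs.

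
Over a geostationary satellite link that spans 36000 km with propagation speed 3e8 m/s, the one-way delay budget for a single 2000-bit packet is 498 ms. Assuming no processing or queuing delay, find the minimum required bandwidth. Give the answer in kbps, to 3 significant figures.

Propagation delay = 36000000 / 300000000 = 120 ms.
Transmission budget = 498 − 120 = 378 ms.
R ≥ L / t_tx = 2000 bits / 0.378 s = 5.29 kbps.

5.29 kbps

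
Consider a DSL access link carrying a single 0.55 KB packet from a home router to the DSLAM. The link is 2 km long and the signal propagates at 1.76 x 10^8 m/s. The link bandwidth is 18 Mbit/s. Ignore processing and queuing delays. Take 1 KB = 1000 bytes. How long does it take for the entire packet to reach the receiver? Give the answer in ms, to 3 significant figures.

L = 4400 bits.
Transmission delay = L/R = 4400 / 18000000 = 0.244444 ms.
Propagation delay = d/s = 2000 m / 176000000 m/s = 0.0113636 ms.
Total = 0.256 ms.

0.256 ms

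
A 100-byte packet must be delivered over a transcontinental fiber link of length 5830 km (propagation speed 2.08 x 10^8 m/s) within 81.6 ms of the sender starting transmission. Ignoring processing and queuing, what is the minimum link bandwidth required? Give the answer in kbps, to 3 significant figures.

L = 800 bits.
Propagation delay = 5830000 / 208000000 = 28.0288 ms.
Transmission budget = 81.6 − 28.0288 = 53.5712 ms.
R ≥ L / t_tx = 800 bits / 0.0535712 s = 14.9 kbps.

14.9 kbps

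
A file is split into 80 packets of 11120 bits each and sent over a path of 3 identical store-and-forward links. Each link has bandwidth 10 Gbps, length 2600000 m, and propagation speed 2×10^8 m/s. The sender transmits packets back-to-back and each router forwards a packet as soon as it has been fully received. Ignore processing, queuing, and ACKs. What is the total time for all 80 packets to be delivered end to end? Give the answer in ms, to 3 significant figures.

Per-hop transmission t_tx = L/R = 11120/10000000000 = 0.001112 ms.
Per-hop propagation t_prop = 2600000/200000000 = 13 ms.
Pipeline fill: first packet needs 3·t_tx to clear all hops; remaining 79 packets each add one t_tx.
Total = (3+80-1)·t_tx + 3·t_prop = 82·0.001112 + 3·13 = 39.1 ms.

39.1 ms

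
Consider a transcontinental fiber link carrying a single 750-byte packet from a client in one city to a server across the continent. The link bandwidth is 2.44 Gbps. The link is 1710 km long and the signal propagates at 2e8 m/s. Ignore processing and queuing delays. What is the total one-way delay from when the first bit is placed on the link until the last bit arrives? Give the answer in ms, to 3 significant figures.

L = 750 × 8 = 6000 bits.
Transmission delay = L/R = 6000 / 2440000000 = 0.00245902 ms.
Propagation delay = d/s = 1710000 m / 200000000 m/s = 8.55 ms.
Total = 8.55 ms.

8.55 ms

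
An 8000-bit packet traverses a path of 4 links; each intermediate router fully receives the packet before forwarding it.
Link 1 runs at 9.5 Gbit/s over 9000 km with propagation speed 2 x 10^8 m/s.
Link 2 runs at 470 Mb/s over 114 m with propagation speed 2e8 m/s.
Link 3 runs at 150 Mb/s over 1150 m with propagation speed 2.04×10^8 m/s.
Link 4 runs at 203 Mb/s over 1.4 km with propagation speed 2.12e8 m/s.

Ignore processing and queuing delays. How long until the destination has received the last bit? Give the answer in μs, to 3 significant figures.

45100 μs

Transmission delays (L/R per hop): 0.842105, 17.0213, 53.3333, 39.4089 μs; sum = 110.606 μs.
Propagation delays (d/s per hop): 45000, 0.57, 5.63725, 6.60377 μs; sum = 45012.8 μs.
End-to-end = 45100 μs.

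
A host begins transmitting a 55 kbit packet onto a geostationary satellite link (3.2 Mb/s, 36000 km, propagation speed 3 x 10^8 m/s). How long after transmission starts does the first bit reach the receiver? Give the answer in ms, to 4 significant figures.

120.0 ms

First bit experiences only propagation delay: d/s = 36000000/300000000 = 120.0 ms.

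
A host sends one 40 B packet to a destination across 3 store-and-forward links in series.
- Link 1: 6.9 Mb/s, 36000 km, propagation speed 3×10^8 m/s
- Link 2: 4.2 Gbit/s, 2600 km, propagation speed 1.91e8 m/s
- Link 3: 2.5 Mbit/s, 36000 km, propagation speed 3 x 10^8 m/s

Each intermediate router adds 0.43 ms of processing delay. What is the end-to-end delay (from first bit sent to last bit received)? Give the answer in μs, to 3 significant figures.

255000 μs

L = 40 × 8 = 320 bits.
Transmission delays (L/R per hop): 46.3768, 0.0761905, 128 μs; sum = 174.453 μs.
Propagation delays (d/s per hop): 120000, 13612.6, 120000 μs; sum = 253613 μs.
Processing at 2 router(s): 2 × 0.43 ms = 860 μs.
End-to-end = 255000 μs.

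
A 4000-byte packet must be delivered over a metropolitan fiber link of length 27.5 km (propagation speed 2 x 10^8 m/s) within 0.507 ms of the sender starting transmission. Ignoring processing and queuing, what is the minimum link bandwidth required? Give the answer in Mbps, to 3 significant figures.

86.6 Mbps

L = 32000 bits.
Propagation delay = 27500 / 200000000 = 0.1375 ms.
Transmission budget = 0.507 − 0.1375 = 0.3695 ms.
R ≥ L / t_tx = 32000 bits / 0.0003695 s = 86.6 Mbps.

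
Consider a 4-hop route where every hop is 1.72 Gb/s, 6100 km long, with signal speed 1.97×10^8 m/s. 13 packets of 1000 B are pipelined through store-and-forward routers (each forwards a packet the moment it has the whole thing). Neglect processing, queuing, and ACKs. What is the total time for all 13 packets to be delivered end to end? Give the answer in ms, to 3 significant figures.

Per-hop transmission t_tx = L/R = 8000/1720000000 = 0.00465116 ms.
Per-hop propagation t_prop = 6100000/197000000 = 30.9645 ms.
Pipeline fill: first packet needs 4·t_tx to clear all hops; remaining 12 packets each add one t_tx.
Total = (4+13-1)·t_tx + 4·t_prop = 16·0.00465116 + 4·30.9645 = 124 ms.

124 ms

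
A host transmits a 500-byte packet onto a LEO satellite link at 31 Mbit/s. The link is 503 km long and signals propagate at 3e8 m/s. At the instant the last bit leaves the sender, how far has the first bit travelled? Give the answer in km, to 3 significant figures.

t_tx = L/R = 4000/31000000 = 0.000129032 s.
Distance = s × t_tx = 300000000 × 0.000129032 = 38.7 km.

38.7 km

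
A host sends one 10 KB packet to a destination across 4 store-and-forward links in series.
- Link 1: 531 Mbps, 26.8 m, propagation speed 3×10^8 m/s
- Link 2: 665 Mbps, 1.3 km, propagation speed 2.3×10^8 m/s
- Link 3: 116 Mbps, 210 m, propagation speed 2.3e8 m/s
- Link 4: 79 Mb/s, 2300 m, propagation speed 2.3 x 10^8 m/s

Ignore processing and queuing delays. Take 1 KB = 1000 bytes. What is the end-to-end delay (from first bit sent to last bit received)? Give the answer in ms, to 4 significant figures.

1.990 ms

L = 80000 bits.
Transmission delays (L/R per hop): 0.150659, 0.120301, 0.689655, 1.01266 ms; sum = 1.97327 ms.
Propagation delays (d/s per hop): 8.93333e-05, 0.00565217, 0.000913043, 0.01 ms; sum = 0.0166546 ms.
End-to-end = 1.990 ms.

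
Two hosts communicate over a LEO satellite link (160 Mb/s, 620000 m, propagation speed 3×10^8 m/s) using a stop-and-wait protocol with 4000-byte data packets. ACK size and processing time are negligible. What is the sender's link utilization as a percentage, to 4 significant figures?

4.615 %

t_tx = L/R = 32000/160000000 = 0.0002 s.
t_prop = 620000/300000000 = 0.00206667 s; RTT = 0.00413333 s.
Cycle = t_tx + RTT = 0.00433333 s.
Utilization = t_tx / cycle = 0.0002/0.00433333 = 4.615 %.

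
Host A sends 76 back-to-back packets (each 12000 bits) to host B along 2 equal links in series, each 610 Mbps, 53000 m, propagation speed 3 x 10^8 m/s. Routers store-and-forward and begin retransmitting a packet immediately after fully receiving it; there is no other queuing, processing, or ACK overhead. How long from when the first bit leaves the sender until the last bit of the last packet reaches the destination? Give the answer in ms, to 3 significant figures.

Per-hop transmission t_tx = L/R = 12000/610000000 = 0.0196721 ms.
Per-hop propagation t_prop = 53000/300000000 = 0.176667 ms.
Pipeline fill: first packet needs 2·t_tx to clear all hops; remaining 75 packets each add one t_tx.
Total = (2+76-1)·t_tx + 2·t_prop = 77·0.0196721 + 2·0.176667 = 1.87 ms.

1.87 ms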